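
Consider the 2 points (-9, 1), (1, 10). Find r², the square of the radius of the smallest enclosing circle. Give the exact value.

The smallest circle enclosing two points has them as diameter endpoints.
Centre = midpoint = (-4, 5.5); r² = |(-9, 1)−(1, 10)|²/4 = 181/4 = 45.25.

45.25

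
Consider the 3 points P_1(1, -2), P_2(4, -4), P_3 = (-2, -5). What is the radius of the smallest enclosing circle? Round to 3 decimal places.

Side lengths²: P_1P_2² = 13, P_1P_3² = 18, P_2P_3² = 37.
Since P_2P_3² = 37 ≥ 18 + 13 = 31, the angle opposite P_2P_3 is not acute, so the smallest enclosing circle has P_2P_3 as diameter.
Centre = midpoint of P_2P_3 = (1, -4.5), r² = 37/4 = 9.25.
r = √(9.25) ≈ 3.041.

3.041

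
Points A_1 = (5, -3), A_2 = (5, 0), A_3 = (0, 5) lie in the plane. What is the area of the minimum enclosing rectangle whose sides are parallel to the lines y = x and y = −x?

In coordinates u = x + y, v = x − y the rectangle is axis-aligned; the map (x,y)→(u,v) scales areas by 2.
u-values: 2, 5, 5; range = 5 − 2 = 3.
v-values: 8, 5, -5; range = 8 − (-5) = 13.
Area = (3 × 13) / 2 = 19.5.

19.5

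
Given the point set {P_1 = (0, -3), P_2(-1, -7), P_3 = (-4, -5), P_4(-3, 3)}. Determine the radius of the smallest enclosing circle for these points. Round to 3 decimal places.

5.099

The minimum enclosing circle of a finite set is fixed by two of the points (as a diameter) or three (as a circumcircle).
The farthest pair is P_2–P_4 with squared distance 104. The circle on this segment as diameter has centre (-2, -2) and r² = 104/4 = 26.
Check P_1: distance² to centre = 5 ≤ 26, so it lies inside.
All remaining points lie in this disk, and no smaller disk contains both endpoints, so this is the minimum enclosing circle.
r = √26 ≈ 5.099.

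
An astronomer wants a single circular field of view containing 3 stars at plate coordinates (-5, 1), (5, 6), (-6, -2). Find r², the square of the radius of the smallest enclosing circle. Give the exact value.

Call the three points A, B, C in the order given.
Side lengths²: AB² = 125, AC² = 10, BC² = 185.
Since BC² = 185 ≥ 125 + 10 = 135, the angle opposite BC is not acute, so the smallest enclosing circle has BC as diameter.
Centre = midpoint of BC = (-0.5, 2), r² = 185/4 = 46.25.

46.25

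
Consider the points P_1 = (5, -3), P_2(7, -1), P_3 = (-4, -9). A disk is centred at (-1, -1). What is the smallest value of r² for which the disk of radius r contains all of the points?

The required radius is the distance from (-1, -1) to the farthest point.
Squared distances: 40, 64, 73.
Maximum is 73, attained at P_3.

73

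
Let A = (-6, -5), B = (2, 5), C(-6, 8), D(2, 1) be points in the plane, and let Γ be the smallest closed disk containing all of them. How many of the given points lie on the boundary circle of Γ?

The minimum enclosing circle is determined by three boundary points: A, B, C.
Their circumcentre is (-3.875, 1.5) with r² = 46.765625.
The farthest remaining point D is at distance² 34.765625 ≤ 46.765625.
The points at distance exactly r from the centre are A, B, C — 3 points.

3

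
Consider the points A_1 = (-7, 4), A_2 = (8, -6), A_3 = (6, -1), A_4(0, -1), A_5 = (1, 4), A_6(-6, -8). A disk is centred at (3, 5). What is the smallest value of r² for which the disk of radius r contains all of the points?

250

The required radius is the distance from (3, 5) to the farthest point.
Squared distances: 101, 146, 45, 45, 5, 250.
Maximum is 250, attained at A_6.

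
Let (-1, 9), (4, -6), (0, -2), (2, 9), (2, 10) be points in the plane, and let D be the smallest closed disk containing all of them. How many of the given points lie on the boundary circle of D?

3

By Welzl's lemma the MEC is supported by two points (diametrically opposite) or three points (on a circumcircle).
The farthest pair is (4, -6)–(2, 10) with squared distance 260. The circle on this segment as diameter has centre (3, 2) and r² = 260/4 = 65.
Check (-1, 9): distance² to centre = 65 ≤ 65, so it lies inside.
All remaining points lie in this disk, and no smaller disk contains both endpoints, so this is the minimum enclosing circle.
The points at distance exactly r from the centre are (-1, 9), (4, -6), (2, 10) — 3 points.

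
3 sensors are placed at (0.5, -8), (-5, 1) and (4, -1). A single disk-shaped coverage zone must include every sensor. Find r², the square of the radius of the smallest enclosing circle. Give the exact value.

29.55078125

Call the three points A, B, C in the order given.
Side lengths²: AB² = 111.25, AC² = 61.25, BC² = 85.
Since AB² = 111.25 < 85 + 61.25 = 146.25, the triangle is acute, so the smallest enclosing circle is the circumcircle.
Circumcentre = (-1.125, -2.8125), r² = 29.55078125.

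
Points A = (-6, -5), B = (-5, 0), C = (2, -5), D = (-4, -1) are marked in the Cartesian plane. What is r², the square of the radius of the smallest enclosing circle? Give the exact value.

The minimum enclosing circle is determined by three boundary points: A, B, C.
Their circumcentre is (-2, -3.2) with r² = 19.24.
The farthest remaining point D is at distance² 8.84 ≤ 19.24.

19.24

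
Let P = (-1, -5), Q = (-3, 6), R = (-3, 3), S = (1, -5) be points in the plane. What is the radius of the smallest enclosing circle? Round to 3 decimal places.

The minimum enclosing circle of a finite set is fixed by two of the points (as a diameter) or three (as a circumcircle).
The farthest pair is Q–S with squared distance 137. The circle on this segment as diameter has centre (-1, 0.5) and r² = 137/4 = 34.25.
Check P: distance² to centre = 30.25 ≤ 34.25, so it lies inside.
All remaining points lie in this disk, and no smaller disk contains both endpoints, so this is the minimum enclosing circle.
r = √(34.25) ≈ 5.852.

5.852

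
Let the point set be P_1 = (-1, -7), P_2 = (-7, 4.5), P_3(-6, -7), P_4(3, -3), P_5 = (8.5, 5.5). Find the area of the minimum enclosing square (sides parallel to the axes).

The bounding box has width 15.5 and height 12.5.
An axis-aligned square enclosing the set must have side ≥ max(width, height).
So the minimum side is max(15.5, 12.5) = 15.5.
Area = 15.5² = 240.25.

240.25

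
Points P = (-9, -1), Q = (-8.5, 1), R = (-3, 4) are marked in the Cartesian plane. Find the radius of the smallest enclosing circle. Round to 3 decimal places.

3.905

Side lengths²: PQ² = 4.25, PR² = 61, QR² = 39.25.
Since PR² = 61 ≥ 39.25 + 4.25 = 43.5, the angle opposite PR is not acute, so the smallest enclosing circle has PR as diameter.
Centre = midpoint of PR = (-6, 1.5), r² = 61/4 = 15.25.
r = √(15.25) ≈ 3.905.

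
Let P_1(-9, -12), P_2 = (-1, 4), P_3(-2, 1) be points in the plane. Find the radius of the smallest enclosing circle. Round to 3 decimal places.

Side lengths²: P_1P_2² = 320, P_1P_3² = 218, P_2P_3² = 10.
Since P_1P_2² = 320 ≥ 218 + 10 = 228, the angle opposite P_1P_2 is not acute, so the smallest enclosing circle has P_1P_2 as diameter.
Centre = midpoint of P_1P_2 = (-5, -4), r² = 320/4 = 80.
r = √80 ≈ 8.944.

8.944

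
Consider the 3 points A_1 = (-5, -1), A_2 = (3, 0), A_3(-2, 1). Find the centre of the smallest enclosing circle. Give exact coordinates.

Side lengths²: A_1A_2² = 65, A_1A_3² = 13, A_2A_3² = 26.
Since A_1A_2² = 65 ≥ 26 + 13 = 39, the angle opposite A_1A_2 is not acute, so the smallest enclosing circle has A_1A_2 as diameter.
Centre = midpoint of A_1A_2 = (-1, -0.5), r² = 65/4 = 16.25.
Centre = (-1, -0.5).

(-1, -0.5)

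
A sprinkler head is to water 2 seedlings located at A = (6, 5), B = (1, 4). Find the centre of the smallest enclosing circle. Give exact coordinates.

(3.5, 4.5)

The smallest circle enclosing two points has them as diameter endpoints.
Centre = midpoint = (3.5, 4.5); r² = |AB|²/4 = 26/4 = 6.5.
Centre = (3.5, 4.5).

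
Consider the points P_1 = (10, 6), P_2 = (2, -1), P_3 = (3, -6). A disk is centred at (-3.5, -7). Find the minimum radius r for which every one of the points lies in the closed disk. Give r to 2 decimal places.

The required radius is the distance from (-3.5, -7) to the farthest point.
Squared distances: 351.25, 66.25, 43.25.
Maximum is 351.25, attained at P_1.
r = √(351.25) ≈ 18.74.

18.74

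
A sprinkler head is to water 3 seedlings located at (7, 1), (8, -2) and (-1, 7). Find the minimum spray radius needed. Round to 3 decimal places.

6.364

Call the three points A, B, C in the order given.
Side lengths²: AB² = 10, AC² = 100, BC² = 162.
Since BC² = 162 ≥ 100 + 10 = 110, the angle opposite BC is not acute, so the smallest enclosing circle has BC as diameter.
Centre = midpoint of BC = (3.5, 2.5), r² = 162/4 = 40.5.
r = √(40.5) ≈ 6.364.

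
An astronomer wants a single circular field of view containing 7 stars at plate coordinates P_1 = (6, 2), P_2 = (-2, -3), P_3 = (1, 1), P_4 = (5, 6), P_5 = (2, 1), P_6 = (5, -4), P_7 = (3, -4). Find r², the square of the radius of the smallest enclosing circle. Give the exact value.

A smallest enclosing disk is always determined by at most three of the input points on its boundary.
The minimum enclosing circle is determined by three boundary points: P_2, P_4, P_6.
Their circumcentre is (15/7, 1) with r² = 1625/49.
The farthest remaining point P_7 is at distance² 1261/49 ≤ 1625/49.

1625/49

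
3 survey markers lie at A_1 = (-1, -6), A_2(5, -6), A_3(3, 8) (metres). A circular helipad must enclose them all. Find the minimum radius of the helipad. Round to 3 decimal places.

7.354

Side lengths²: A_1A_2² = 36, A_1A_3² = 212, A_2A_3² = 200.
Since A_1A_3² = 212 < 200 + 36 = 236, the triangle is acute, so the smallest enclosing circle is the circumcircle.
Circumcentre = (2, 5/7), r² = 2650/49.
r = √(2650/49) ≈ 7.354.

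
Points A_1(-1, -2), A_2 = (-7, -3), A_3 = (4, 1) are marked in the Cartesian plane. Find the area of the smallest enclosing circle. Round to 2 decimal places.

107.60

Side lengths²: A_1A_2² = 37, A_1A_3² = 34, A_2A_3² = 137.
Since A_2A_3² = 137 ≥ 37 + 34 = 71, the angle opposite A_2A_3 is not acute, so the smallest enclosing circle has A_2A_3 as diameter.
Centre = midpoint of A_2A_3 = (-1.5, -1), r² = 137/4 = 34.25.
Area = π·r² = π·34.25 ≈ 107.60.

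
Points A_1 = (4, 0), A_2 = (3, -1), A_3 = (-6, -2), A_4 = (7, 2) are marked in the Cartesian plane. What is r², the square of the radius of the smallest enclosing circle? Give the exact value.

46.25

The farthest pair is A_3–A_4 with squared distance 185. The circle on this segment as diameter has centre (0.5, 0) and r² = 185/4 = 46.25.
Check A_1: distance² to centre = 12.25 ≤ 46.25, so it lies inside.
All remaining points lie in this disk, and no smaller disk contains both endpoints, so this is the minimum enclosing circle.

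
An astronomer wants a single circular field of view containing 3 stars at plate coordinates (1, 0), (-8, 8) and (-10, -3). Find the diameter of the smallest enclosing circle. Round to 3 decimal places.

13.348

Call the three points A, B, C in the order given.
Side lengths²: AB² = 145, AC² = 130, BC² = 125.
Since AB² = 145 < 130 + 125 = 255, the triangle is acute, so the smallest enclosing circle is the circumcircle.
Circumcentre = (-249/46, 85/46), r² = 47125/1058.
Diameter = 2r = 2√(47125/1058) ≈ 13.348.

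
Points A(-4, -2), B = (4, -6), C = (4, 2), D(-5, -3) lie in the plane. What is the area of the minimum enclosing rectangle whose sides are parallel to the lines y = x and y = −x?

84

In coordinates u = x + y, v = x − y the rectangle is axis-aligned; the map (x,y)→(u,v) scales areas by 2.
u-values: -6, -2, 6, -8; range = 6 − (-8) = 14.
v-values: -2, 10, 2, -2; range = 10 − (-2) = 12.
Area = (14 × 12) / 2 = 84.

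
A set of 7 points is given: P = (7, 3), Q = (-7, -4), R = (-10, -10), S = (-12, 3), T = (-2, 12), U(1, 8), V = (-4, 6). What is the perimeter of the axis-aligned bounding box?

82

Width = max x − min x = 7 − (-12) = 19.
Height = max y − min y = 12 − (-10) = 22.
Perimeter = 2(19 + 22) = 82.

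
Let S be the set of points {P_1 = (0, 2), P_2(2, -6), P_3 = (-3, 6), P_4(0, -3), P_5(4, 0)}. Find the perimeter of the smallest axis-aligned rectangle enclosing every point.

Width = max x − min x = 4 − (-3) = 7.
Height = max y − min y = 6 − (-6) = 12.
Perimeter = 2(7 + 12) = 38.

38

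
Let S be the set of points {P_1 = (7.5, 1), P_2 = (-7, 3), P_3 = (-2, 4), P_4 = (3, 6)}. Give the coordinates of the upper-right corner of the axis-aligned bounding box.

(7.5, 6)

x-range [-7, 7.5], y-range [1, 6].
The upper-right corner is (7.5, 6).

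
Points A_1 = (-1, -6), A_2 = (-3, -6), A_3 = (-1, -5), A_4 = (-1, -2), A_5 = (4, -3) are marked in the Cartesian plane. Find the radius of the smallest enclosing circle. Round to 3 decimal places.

The minimum enclosing circle of a finite set is fixed by two of the points (as a diameter) or three (as a circumcircle).
The farthest pair is A_2–A_5 with squared distance 58. The circle on this segment as diameter has centre (0.5, -4.5) and r² = 58/4 = 14.5.
Check A_1: distance² to centre = 4.5 ≤ 14.5, so it lies inside.
All remaining points lie in this disk, and no smaller disk contains both endpoints, so this is the minimum enclosing circle.
r = √(14.5) ≈ 3.808.

3.808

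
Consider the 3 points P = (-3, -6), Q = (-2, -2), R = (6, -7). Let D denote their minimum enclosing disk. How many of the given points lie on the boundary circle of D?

Side lengths²: PQ² = 17, PR² = 82, QR² = 89.
Since QR² = 89 < 82 + 17 = 99, the triangle is acute, so the smallest enclosing circle is the circumcircle.
Circumcentre = (123/74, -373/74), r² = 62033/2738.
The points at distance exactly r from the centre are P, Q, R — 3 points.

3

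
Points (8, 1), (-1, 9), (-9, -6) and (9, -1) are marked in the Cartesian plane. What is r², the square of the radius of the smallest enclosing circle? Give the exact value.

100861/1058

The minimum enclosing circle of a finite set is fixed by two of the points (as a diameter) or three (as a circumcircle).
The minimum enclosing circle is determined by three boundary points: (-1, 9), (-9, -6), (9, -1).
Their circumcentre is (-35/46, -35/46) with r² = 100861/1058.
The farthest remaining point (8, 1) is at distance² 84485/1058 ≤ 100861/1058.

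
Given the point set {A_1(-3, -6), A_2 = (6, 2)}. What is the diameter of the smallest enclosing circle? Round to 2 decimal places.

12.04

The smallest circle enclosing two points has them as diameter endpoints.
Centre = midpoint = (1.5, -2); r² = |A_1A_2|²/4 = 145/4 = 36.25.
Diameter = 2r = 2√(36.25) ≈ 12.04.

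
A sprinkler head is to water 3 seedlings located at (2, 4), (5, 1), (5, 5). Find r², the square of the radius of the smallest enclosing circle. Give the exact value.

5

Call the three points A, B, C in the order given.
Side lengths²: AB² = 18, AC² = 10, BC² = 16.
Since AB² = 18 < 16 + 10 = 26, the triangle is acute, so the smallest enclosing circle is the circumcircle.
Circumcentre = (4, 3), r² = 5.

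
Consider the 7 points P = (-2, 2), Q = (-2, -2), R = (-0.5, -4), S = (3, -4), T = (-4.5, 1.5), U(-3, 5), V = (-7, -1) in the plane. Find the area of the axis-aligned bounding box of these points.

x ranges over [-7, 3], width 10.
y ranges over [-4, 5], height 9.
Area = 10 × 9 = 90.

90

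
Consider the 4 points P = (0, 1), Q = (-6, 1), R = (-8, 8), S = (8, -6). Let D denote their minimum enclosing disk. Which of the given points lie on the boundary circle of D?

A smallest enclosing disk is always determined by at most three of the input points on its boundary.
The farthest pair is R–S with squared distance 452. The circle on this segment as diameter has centre (0, 1) and r² = 452/4 = 113.
Check P: distance² to centre = 0 ≤ 113, so it lies inside.
All remaining points lie in this disk, and no smaller disk contains both endpoints, so this is the minimum enclosing circle.
The points at distance exactly r from the centre are R, S — 2 points.

R, S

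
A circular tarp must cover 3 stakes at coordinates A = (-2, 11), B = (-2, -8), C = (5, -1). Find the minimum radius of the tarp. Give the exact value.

9.5

Side lengths²: AB² = 361, AC² = 193, BC² = 98.
Since AB² = 361 ≥ 193 + 98 = 291, the angle opposite AB is not acute, so the smallest enclosing circle has AB as diameter.
Centre = midpoint of AB = (-2, 1.5), r² = 361/4 = 90.25.
r = √(90.25) = 9.5.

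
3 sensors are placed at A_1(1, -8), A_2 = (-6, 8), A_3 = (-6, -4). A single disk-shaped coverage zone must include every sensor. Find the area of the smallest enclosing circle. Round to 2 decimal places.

239.55

Side lengths²: A_1A_2² = 305, A_1A_3² = 65, A_2A_3² = 144.
Since A_1A_2² = 305 ≥ 144 + 65 = 209, the angle opposite A_1A_2 is not acute, so the smallest enclosing circle has A_1A_2 as diameter.
Centre = midpoint of A_1A_2 = (-2.5, 0), r² = 305/4 = 76.25.
Area = π·r² = π·76.25 ≈ 239.55.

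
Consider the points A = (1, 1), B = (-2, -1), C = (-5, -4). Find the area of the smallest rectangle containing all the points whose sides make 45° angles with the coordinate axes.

In coordinates u = x + y, v = x − y the rectangle is axis-aligned; the map (x,y)→(u,v) scales areas by 2.
u-values: 2, -3, -9; range = 2 − (-9) = 11.
v-values: 0, -1, -1; range = 0 − (-1) = 1.
Area = (11 × 1) / 2 = 5.5.

5.5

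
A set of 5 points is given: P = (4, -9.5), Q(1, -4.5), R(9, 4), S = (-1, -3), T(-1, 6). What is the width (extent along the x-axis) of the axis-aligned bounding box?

max x = 9, min x = -1, so width = 10.

10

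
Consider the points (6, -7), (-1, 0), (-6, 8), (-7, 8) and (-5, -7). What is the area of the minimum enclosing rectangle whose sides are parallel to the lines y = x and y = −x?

In coordinates u = x + y, v = x − y the rectangle is axis-aligned; the map (x,y)→(u,v) scales areas by 2.
u-values: -1, -1, 2, 1, -12; range = 2 − (-12) = 14.
v-values: 13, -1, -14, -15, 2; range = 13 − (-15) = 28.
Area = (14 × 28) / 2 = 196.

196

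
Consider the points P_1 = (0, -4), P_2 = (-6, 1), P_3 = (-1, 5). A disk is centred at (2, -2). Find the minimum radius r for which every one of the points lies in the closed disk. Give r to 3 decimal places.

8.544

The required radius is the distance from (2, -2) to the farthest point.
Squared distances: 8, 73, 58.
Maximum is 73, attained at P_2.
r = √73 ≈ 8.544.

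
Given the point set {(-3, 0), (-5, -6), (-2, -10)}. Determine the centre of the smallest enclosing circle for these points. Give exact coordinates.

Call the three points A, B, C in the order given.
Side lengths²: AB² = 40, AC² = 101, BC² = 25.
Since AC² = 101 ≥ 40 + 25 = 65, the angle opposite AC is not acute, so the smallest enclosing circle has AC as diameter.
Centre = midpoint of AC = (-2.5, -5), r² = 101/4 = 25.25.
Centre = (-2.5, -5).

(-2.5, -5)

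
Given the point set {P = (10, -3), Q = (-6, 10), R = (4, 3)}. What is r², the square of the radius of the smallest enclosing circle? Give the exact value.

Side lengths²: PQ² = 425, PR² = 72, QR² = 149.
Since PQ² = 425 ≥ 149 + 72 = 221, the angle opposite PQ is not acute, so the smallest enclosing circle has PQ as diameter.
Centre = midpoint of PQ = (2, 3.5), r² = 425/4 = 106.25.

106.25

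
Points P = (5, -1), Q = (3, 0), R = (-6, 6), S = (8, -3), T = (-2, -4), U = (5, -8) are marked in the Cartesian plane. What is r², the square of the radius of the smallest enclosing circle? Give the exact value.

79.25

The minimum enclosing circle of a finite set is fixed by two of the points (as a diameter) or three (as a circumcircle).
The farthest pair is R–U with squared distance 317. The circle on this segment as diameter has centre (-0.5, -1) and r² = 317/4 = 79.25.
Check P: distance² to centre = 30.25 ≤ 79.25, so it lies inside.
All remaining points lie in this disk, and no smaller disk contains both endpoints, so this is the minimum enclosing circle.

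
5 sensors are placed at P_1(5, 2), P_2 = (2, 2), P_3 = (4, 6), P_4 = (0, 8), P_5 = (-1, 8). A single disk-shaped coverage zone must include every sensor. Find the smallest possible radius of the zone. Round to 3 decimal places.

A smallest enclosing disk is always determined by at most three of the input points on its boundary.
The farthest pair is P_1–P_5 with squared distance 72. The circle on this segment as diameter has centre (2, 5) and r² = 72/4 = 18.
Check P_2: distance² to centre = 9 ≤ 18, so it lies inside.
All remaining points lie in this disk, and no smaller disk contains both endpoints, so this is the minimum enclosing circle.
r = √18 ≈ 4.243.

4.243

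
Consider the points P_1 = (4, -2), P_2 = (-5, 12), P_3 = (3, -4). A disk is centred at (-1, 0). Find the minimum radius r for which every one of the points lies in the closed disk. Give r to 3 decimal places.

12.649

The required radius is the distance from (-1, 0) to the farthest point.
Squared distances: 29, 160, 32.
Maximum is 160, attained at P_2.
r = √160 ≈ 12.649.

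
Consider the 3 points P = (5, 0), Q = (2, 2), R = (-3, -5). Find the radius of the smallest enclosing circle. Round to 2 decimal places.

Side lengths²: PQ² = 13, PR² = 89, QR² = 74.
Since PR² = 89 ≥ 74 + 13 = 87, the angle opposite PR is not acute, so the smallest enclosing circle has PR as diameter.
Centre = midpoint of PR = (1, -2.5), r² = 89/4 = 22.25.
r = √(22.25) ≈ 4.72.

4.72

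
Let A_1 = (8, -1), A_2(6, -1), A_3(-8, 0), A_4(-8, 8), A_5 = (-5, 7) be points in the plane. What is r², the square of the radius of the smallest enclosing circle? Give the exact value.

The minimum enclosing circle of a finite set is fixed by two of the points (as a diameter) or three (as a circumcircle).
The farthest pair is A_1–A_4 with squared distance 337. The circle on this segment as diameter has centre (0, 3.5) and r² = 337/4 = 84.25.
Check A_2: distance² to centre = 56.25 ≤ 84.25, so it lies inside.
All remaining points lie in this disk, and no smaller disk contains both endpoints, so this is the minimum enclosing circle.

84.25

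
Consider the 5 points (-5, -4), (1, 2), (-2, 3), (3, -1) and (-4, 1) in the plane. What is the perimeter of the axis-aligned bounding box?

Width = max x − min x = 3 − (-5) = 8.
Height = max y − min y = 3 − (-4) = 7.
Perimeter = 2(8 + 7) = 30.

30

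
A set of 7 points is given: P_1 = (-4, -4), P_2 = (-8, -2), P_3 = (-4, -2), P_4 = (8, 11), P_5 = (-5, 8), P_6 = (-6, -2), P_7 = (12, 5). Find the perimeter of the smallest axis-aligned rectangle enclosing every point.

Width = max x − min x = 12 − (-8) = 20.
Height = max y − min y = 11 − (-4) = 15.
Perimeter = 2(20 + 15) = 70.

70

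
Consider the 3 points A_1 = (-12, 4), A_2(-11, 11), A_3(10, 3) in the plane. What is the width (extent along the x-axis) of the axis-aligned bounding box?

max x = 10, min x = -12, so width = 22.

22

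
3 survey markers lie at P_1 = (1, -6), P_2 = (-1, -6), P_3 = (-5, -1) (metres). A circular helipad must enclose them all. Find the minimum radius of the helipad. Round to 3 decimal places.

Side lengths²: P_1P_2² = 4, P_1P_3² = 61, P_2P_3² = 41.
Since P_1P_3² = 61 ≥ 41 + 4 = 45, the angle opposite P_1P_3 is not acute, so the smallest enclosing circle has P_1P_3 as diameter.
Centre = midpoint of P_1P_3 = (-2, -3.5), r² = 61/4 = 15.25.
r = √(15.25) ≈ 3.905.

3.905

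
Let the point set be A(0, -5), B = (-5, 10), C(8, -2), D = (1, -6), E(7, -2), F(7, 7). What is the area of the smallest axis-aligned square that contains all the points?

256

The bounding box has width 13 and height 16.
An axis-aligned square enclosing the set must have side ≥ max(width, height).
So the minimum side is max(13, 16) = 16.
Area = 16² = 256.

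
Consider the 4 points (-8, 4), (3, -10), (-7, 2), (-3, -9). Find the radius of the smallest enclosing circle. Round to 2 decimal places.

The farthest pair is (-8, 4)–(3, -10) with squared distance 317. The circle on this segment as diameter has centre (-2.5, -3) and r² = 317/4 = 79.25.
Check (-7, 2): distance² to centre = 45.25 ≤ 79.25, so it lies inside.
All remaining points lie in this disk, and no smaller disk contains both endpoints, so this is the minimum enclosing circle.
r = √(79.25) ≈ 8.90.

8.90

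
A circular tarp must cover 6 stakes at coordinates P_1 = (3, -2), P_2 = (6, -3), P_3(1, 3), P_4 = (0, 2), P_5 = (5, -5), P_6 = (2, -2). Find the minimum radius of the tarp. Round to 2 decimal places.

4.47

The minimum enclosing circle of a finite set is fixed by two of the points (as a diameter) or three (as a circumcircle).
The farthest pair is P_3–P_5 with squared distance 80. The circle on this segment as diameter has centre (3, -1) and r² = 80/4 = 20.
Check P_1: distance² to centre = 1 ≤ 20, so it lies inside.
All remaining points lie in this disk, and no smaller disk contains both endpoints, so this is the minimum enclosing circle.
r = √20 ≈ 4.47.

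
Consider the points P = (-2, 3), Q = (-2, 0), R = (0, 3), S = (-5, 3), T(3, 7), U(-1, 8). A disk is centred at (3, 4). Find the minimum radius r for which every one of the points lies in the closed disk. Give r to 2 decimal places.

The required radius is the distance from (3, 4) to the farthest point.
Squared distances: 26, 41, 10, 65, 9, 32.
Maximum is 65, attained at S.
r = √65 ≈ 8.06.

8.06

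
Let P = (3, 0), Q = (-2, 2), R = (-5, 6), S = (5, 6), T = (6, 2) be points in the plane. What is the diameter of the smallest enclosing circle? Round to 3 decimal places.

11.705

The farthest pair is R–T with squared distance 137. The circle on this segment as diameter has centre (0.5, 4) and r² = 137/4 = 34.25.
Check P: distance² to centre = 22.25 ≤ 34.25, so it lies inside.
All remaining points lie in this disk, and no smaller disk contains both endpoints, so this is the minimum enclosing circle.
Diameter = 2r = 2√(34.25) ≈ 11.705.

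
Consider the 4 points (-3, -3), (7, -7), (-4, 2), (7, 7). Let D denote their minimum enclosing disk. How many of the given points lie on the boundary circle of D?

3

A smallest enclosing disk is always determined by at most three of the input points on its boundary.
The minimum enclosing circle is determined by three boundary points: (7, -7), (-4, 2), (7, 7).
Their circumcentre is (39/11, 0) with r² = 7373/121.
The farthest remaining point (-3, -3) is at distance² 6273/121 ≤ 7373/121.
The points at distance exactly r from the centre are (7, -7), (-4, 2), (7, 7) — 3 points.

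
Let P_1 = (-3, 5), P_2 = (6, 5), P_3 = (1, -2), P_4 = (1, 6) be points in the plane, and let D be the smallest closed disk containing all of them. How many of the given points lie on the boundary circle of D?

The minimum enclosing circle is determined by three boundary points: P_1, P_2, P_3.
Their circumcentre is (1.5, 41/14) with r² = 2405/98.
The farthest remaining point P_4 is at distance² 949/98 ≤ 2405/98.
The points at distance exactly r from the centre are P_1, P_2, P_3 — 3 points.

3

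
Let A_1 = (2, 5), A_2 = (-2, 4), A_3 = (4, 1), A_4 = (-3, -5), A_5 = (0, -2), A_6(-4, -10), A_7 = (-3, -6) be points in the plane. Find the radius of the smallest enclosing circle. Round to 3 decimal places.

By Welzl's lemma the MEC is supported by two points (diametrically opposite) or three points (on a circumcircle).
The farthest pair is A_1–A_6 with squared distance 261. The circle on this segment as diameter has centre (-1, -2.5) and r² = 261/4 = 65.25.
Check A_2: distance² to centre = 43.25 ≤ 65.25, so it lies inside.
All remaining points lie in this disk, and no smaller disk contains both endpoints, so this is the minimum enclosing circle.
r = √(65.25) ≈ 8.078.

8.078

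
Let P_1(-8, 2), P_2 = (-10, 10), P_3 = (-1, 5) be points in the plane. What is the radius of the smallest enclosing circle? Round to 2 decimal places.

Side lengths²: P_1P_2² = 68, P_1P_3² = 58, P_2P_3² = 106.
Since P_2P_3² = 106 < 68 + 58 = 126, the triangle is acute, so the smallest enclosing circle is the circumcircle.
Circumcentre = (-183/31, 210/31), r² = 26129/961.
r = √(26129/961) ≈ 5.21.

5.21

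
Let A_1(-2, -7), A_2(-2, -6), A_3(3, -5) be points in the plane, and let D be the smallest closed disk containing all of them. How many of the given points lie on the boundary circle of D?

Side lengths²: A_1A_2² = 1, A_1A_3² = 29, A_2A_3² = 26.
Since A_1A_3² = 29 ≥ 26 + 1 = 27, the angle opposite A_1A_3 is not acute, so the smallest enclosing circle has A_1A_3 as diameter.
Centre = midpoint of A_1A_3 = (0.5, -6), r² = 29/4 = 7.25.
The points at distance exactly r from the centre are A_1, A_3 — 2 points.

2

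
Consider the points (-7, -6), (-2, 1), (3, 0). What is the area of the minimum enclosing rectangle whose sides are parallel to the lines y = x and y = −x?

48

In coordinates u = x + y, v = x − y the rectangle is axis-aligned; the map (x,y)→(u,v) scales areas by 2.
u-values: -13, -1, 3; range = 3 − (-13) = 16.
v-values: -1, -3, 3; range = 3 − (-3) = 6.
Area = (16 × 6) / 2 = 48.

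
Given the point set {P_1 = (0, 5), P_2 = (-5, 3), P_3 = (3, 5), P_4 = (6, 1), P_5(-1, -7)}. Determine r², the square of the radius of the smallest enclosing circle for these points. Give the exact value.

By Welzl's lemma the MEC is supported by two points (diametrically opposite) or three points (on a circumcircle).
The minimum enclosing circle is determined by three boundary points: P_2, P_3, P_5.
Their circumcentre is (2/11, -8/11) with r² = 4930/121.
The farthest remaining point P_4 is at distance² 4457/121 ≤ 4930/121.

4930/121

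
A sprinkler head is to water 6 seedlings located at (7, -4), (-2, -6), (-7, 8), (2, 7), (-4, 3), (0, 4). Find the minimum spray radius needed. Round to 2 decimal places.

The farthest pair is (7, -4)–(-7, 8) with squared distance 340. The circle on this segment as diameter has centre (0, 2) and r² = 340/4 = 85.
Check (-2, -6): distance² to centre = 68 ≤ 85, so it lies inside.
All remaining points lie in this disk, and no smaller disk contains both endpoints, so this is the minimum enclosing circle.
r = √85 ≈ 9.22.

9.22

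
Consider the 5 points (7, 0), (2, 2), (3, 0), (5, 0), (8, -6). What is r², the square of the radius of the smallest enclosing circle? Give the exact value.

25

A smallest enclosing disk is always determined by at most three of the input points on its boundary.
The farthest pair is (2, 2)–(8, -6) with squared distance 100. The circle on this segment as diameter has centre (5, -2) and r² = 100/4 = 25.
Check (7, 0): distance² to centre = 8 ≤ 25, so it lies inside.
All remaining points lie in this disk, and no smaller disk contains both endpoints, so this is the minimum enclosing circle.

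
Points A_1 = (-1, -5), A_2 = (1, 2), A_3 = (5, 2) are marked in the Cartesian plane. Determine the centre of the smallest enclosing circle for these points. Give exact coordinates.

Side lengths²: A_1A_2² = 53, A_1A_3² = 85, A_2A_3² = 16.
Since A_1A_3² = 85 ≥ 53 + 16 = 69, the angle opposite A_1A_3 is not acute, so the smallest enclosing circle has A_1A_3 as diameter.
Centre = midpoint of A_1A_3 = (2, -1.5), r² = 85/4 = 21.25.
Centre = (2, -1.5).

(2, -1.5)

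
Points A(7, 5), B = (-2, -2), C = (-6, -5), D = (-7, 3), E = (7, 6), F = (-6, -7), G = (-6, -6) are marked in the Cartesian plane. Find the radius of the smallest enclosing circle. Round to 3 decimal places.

9.192

By Welzl's lemma the MEC is supported by two points (diametrically opposite) or three points (on a circumcircle).
The farthest pair is E–F with squared distance 338. The circle on this segment as diameter has centre (0.5, -0.5) and r² = 338/4 = 84.5.
Check A: distance² to centre = 72.5 ≤ 84.5, so it lies inside.
All remaining points lie in this disk, and no smaller disk contains both endpoints, so this is the minimum enclosing circle.
r = √(84.5) ≈ 9.192.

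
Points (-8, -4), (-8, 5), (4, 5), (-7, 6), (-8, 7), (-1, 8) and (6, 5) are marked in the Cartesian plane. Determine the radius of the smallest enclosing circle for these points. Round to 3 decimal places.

By Welzl's lemma the MEC is supported by two points (diametrically opposite) or three points (on a circumcircle).
The minimum enclosing circle is determined by three boundary points: (-8, -4), (-8, 7), (6, 5).
Their circumcentre is (-23/14, 1.5) with r² = 6925/98.
The farthest remaining point (-8, 5) is at distance² 5161/98 ≤ 6925/98.
r = √(6925/98) ≈ 8.406.

8.406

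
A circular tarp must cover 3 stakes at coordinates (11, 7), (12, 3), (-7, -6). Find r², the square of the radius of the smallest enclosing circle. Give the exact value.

123.25

Call the three points A, B, C in the order given.
Side lengths²: AB² = 17, AC² = 493, BC² = 442.
Since AC² = 493 ≥ 442 + 17 = 459, the angle opposite AC is not acute, so the smallest enclosing circle has AC as diameter.
Centre = midpoint of AC = (2, 0.5), r² = 493/4 = 123.25.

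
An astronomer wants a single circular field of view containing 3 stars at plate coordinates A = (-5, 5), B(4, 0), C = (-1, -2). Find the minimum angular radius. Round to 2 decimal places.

5.15

Side lengths²: AB² = 106, AC² = 65, BC² = 29.
Since AB² = 106 ≥ 65 + 29 = 94, the angle opposite AB is not acute, so the smallest enclosing circle has AB as diameter.
Centre = midpoint of AB = (-0.5, 2.5), r² = 106/4 = 26.5.
r = √(26.5) ≈ 5.15.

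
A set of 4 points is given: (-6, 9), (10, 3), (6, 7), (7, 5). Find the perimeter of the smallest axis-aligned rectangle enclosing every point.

Width = max x − min x = 10 − (-6) = 16.
Height = max y − min y = 9 − 3 = 6.
Perimeter = 2(16 + 6) = 44.

44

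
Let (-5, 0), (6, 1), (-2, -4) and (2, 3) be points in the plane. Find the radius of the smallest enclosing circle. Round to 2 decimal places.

5.52

By Welzl's lemma the MEC is supported by two points (diametrically opposite) or three points (on a circumcircle).
The farthest pair is (-5, 0)–(6, 1) with squared distance 122. The circle on this segment as diameter has centre (0.5, 0.5) and r² = 122/4 = 30.5.
Check (-2, -4): distance² to centre = 26.5 ≤ 30.5, so it lies inside.
All remaining points lie in this disk, and no smaller disk contains both endpoints, so this is the minimum enclosing circle.
r = √(30.5) ≈ 5.52.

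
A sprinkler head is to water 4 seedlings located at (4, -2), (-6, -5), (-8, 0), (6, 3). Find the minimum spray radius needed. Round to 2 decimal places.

7.32

The minimum enclosing circle is determined by three boundary points: (-6, -5), (-8, 0), (6, 3).
Their circumcentre is (-13/19, 1/38) with r² = 77285/1444.
The farthest remaining point (4, -2) is at distance² 37613/1444 ≤ 77285/1444.
r = √(77285/1444) ≈ 7.32.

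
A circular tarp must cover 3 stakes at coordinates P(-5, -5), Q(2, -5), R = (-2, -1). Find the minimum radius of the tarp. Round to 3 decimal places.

3.536

Side lengths²: PQ² = 49, PR² = 25, QR² = 32.
Since PQ² = 49 < 32 + 25 = 57, the triangle is acute, so the smallest enclosing circle is the circumcircle.
Circumcentre = (-1.5, -4.5), r² = 12.5.
r = √(12.5) ≈ 3.536.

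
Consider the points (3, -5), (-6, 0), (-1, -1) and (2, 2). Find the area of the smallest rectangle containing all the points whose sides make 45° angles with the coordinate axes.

70

In coordinates u = x + y, v = x − y the rectangle is axis-aligned; the map (x,y)→(u,v) scales areas by 2.
u-values: -2, -6, -2, 4; range = 4 − (-6) = 10.
v-values: 8, -6, 0, 0; range = 8 − (-6) = 14.
Area = (10 × 14) / 2 = 70.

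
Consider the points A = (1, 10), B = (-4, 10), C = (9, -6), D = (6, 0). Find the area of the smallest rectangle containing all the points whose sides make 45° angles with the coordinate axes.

In coordinates u = x + y, v = x − y the rectangle is axis-aligned; the map (x,y)→(u,v) scales areas by 2.
u-values: 11, 6, 3, 6; range = 11 − 3 = 8.
v-values: -9, -14, 15, 6; range = 15 − (-14) = 29.
Area = (8 × 29) / 2 = 116.

116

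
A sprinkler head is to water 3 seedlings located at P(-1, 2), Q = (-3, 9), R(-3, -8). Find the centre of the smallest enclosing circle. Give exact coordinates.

Side lengths²: PQ² = 53, PR² = 104, QR² = 289.
Since QR² = 289 ≥ 104 + 53 = 157, the angle opposite QR is not acute, so the smallest enclosing circle has QR as diameter.
Centre = midpoint of QR = (-3, 0.5), r² = 289/4 = 72.25.
Centre = (-3, 0.5).

(-3, 0.5)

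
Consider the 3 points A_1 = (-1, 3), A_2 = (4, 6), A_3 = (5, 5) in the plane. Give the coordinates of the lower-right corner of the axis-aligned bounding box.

(5, 3)

x-range [-1, 5], y-range [3, 6].
The lower-right corner is (5, 3).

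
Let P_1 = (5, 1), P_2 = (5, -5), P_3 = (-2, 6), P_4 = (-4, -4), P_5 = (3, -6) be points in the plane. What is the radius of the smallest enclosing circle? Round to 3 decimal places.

The minimum enclosing circle of a finite set is fixed by two of the points (as a diameter) or three (as a circumcircle).
The minimum enclosing circle is determined by three boundary points: P_2, P_3, P_4.
Their circumcentre is (47/46, 9/46) with r² = 45305/1058.
The farthest remaining point P_5 is at distance² 44753/1058 ≤ 45305/1058.
r = √(45305/1058) ≈ 6.544.

6.544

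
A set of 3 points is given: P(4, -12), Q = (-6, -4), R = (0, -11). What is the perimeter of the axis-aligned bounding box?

36

Width = max x − min x = 4 − (-6) = 10.
Height = max y − min y = -4 − (-12) = 8.
Perimeter = 2(10 + 8) = 36.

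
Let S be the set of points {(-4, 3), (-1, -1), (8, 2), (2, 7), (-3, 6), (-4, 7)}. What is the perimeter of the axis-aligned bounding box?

40

Width = max x − min x = 8 − (-4) = 12.
Height = max y − min y = 7 − (-1) = 8.
Perimeter = 2(12 + 8) = 40.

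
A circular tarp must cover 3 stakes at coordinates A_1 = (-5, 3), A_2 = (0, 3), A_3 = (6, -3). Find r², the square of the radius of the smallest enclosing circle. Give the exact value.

Side lengths²: A_1A_2² = 25, A_1A_3² = 157, A_2A_3² = 72.
Since A_1A_3² = 157 ≥ 72 + 25 = 97, the angle opposite A_1A_3 is not acute, so the smallest enclosing circle has A_1A_3 as diameter.
Centre = midpoint of A_1A_3 = (0.5, 0), r² = 157/4 = 39.25.

39.25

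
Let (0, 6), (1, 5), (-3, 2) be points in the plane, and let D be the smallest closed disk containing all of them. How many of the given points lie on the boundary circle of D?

Call the three points A, B, C in the order given.
Side lengths²: AB² = 2, AC² = 25, BC² = 25.
Since BC² = 25 < 25 + 2 = 27, the triangle is acute, so the smallest enclosing circle is the circumcircle.
Circumcentre = (-17/14, 53/14), r² = 625/98.
The points at distance exactly r from the centre are (0, 6), (1, 5), (-3, 2) — 3 points.

3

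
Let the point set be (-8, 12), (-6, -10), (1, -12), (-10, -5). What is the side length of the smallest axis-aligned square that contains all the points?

24

The bounding box has width 11 and height 24.
An axis-aligned square enclosing the set must have side ≥ max(width, height).
So the minimum side is max(11, 24) = 24.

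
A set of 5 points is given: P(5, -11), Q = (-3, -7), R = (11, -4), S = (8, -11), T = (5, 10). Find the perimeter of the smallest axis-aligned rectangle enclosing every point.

Width = max x − min x = 11 − (-3) = 14.
Height = max y − min y = 10 − (-11) = 21.
Perimeter = 2(14 + 21) = 70.

70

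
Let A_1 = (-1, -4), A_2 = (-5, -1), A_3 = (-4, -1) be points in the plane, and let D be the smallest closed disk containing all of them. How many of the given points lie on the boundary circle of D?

2

Side lengths²: A_1A_2² = 25, A_1A_3² = 18, A_2A_3² = 1.
Since A_1A_2² = 25 ≥ 18 + 1 = 19, the angle opposite A_1A_2 is not acute, so the smallest enclosing circle has A_1A_2 as diameter.
Centre = midpoint of A_1A_2 = (-3, -2.5), r² = 25/4 = 6.25.
The points at distance exactly r from the centre are A_1, A_2 — 2 points.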